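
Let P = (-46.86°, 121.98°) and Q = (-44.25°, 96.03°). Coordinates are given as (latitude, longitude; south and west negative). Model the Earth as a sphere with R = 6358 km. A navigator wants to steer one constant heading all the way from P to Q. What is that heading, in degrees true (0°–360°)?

Meridional parts: M(φ₁)=-0.9281, M(φ₂)=-0.8630 → ΔM = +0.0651;  Δλ = -0.4529 rad
tan C = Δλ / ΔM = -6.9601 → C = 278.18°

278.2°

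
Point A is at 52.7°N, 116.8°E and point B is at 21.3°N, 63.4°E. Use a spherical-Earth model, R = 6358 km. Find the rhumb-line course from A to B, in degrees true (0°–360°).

Δψ = ln[tan(π/4+φ₂/2)/tan(π/4+φ₁/2)] = -0.7055
Δλ = -0.9320 rad (taken the short way round)
course = atan2(Δλ, Δψ) = 232.87°

232.9°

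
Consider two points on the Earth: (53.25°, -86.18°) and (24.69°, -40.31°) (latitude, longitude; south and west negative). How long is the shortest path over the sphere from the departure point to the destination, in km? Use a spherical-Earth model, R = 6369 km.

cos σ = sin φ₁ sin φ₂ + cos φ₁ cos φ₂ cos Δλ
      = sin(53.25°)sin(24.69°) + cos(53.25°)cos(24.69°)cos(45.87°) = 0.7132
σ = 44.503° → d = Rσ = 6369·0.77673 = 4947 km

4947 km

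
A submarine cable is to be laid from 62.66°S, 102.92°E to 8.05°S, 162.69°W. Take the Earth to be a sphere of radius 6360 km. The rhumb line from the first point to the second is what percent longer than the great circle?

5.3%

Great circle: σ = 1.4811 rad → d_gc = Rσ = 9419.7 km
Rhumb: Δφ = +0.9531, Δλ = +1.6474, Δψ = +1.2728, q = Δφ/Δψ = 0.7488 → d_rh = R√(Δφ²+q²Δλ²) = 9914.8 km
Excess = (9914.8 − 9419.7) / 9419.7 = 495.1 / 9419.7 = 5.26% ≈ 5.3%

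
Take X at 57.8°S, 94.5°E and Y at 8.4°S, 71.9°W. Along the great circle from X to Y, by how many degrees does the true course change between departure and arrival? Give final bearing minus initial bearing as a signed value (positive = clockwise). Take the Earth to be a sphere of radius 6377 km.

+157.6°

Initial bearing θ₁ = atan2(sin Δλ cos φ₂, cos φ₁ sin φ₂ − sin φ₁ cos φ₂ cos Δλ) = 194.62°
Final bearing θ₂ = (initial bearing from the destination back to the start) + 180° = 352.18°
Δθ = θ₂ − θ₁ = +157.6°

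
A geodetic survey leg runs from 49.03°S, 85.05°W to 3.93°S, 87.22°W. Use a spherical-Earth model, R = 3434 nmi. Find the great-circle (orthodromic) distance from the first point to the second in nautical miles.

cos σ = sin φ₁ sin φ₂ + cos φ₁ cos φ₂ cos Δλ
      = sin(-49.03°)sin(-3.93°) + cos(-49.03°)cos(-3.93°)cos(-2.17°) = 0.7054
σ = 45.138° → d = Rσ = 3434·0.78781 = 2705 nmi

2705 nmi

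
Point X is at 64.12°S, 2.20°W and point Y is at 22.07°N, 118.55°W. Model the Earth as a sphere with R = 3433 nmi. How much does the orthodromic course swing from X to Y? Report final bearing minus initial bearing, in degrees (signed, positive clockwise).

+76.7°

At departure: θ₁ = atan2(sin Δλ cos φ₂, cos φ₁ sin φ₂ − sin φ₁ cos φ₂ cos Δλ) = 256.06°
At arrival: θ₂ = atan2(sin Δλ cos φ₁, −cos φ₂ sin φ₁ + sin φ₂ cos φ₁ cos Δλ) = 332.80°
Δθ = θ₂ − θ₁ = +76.7°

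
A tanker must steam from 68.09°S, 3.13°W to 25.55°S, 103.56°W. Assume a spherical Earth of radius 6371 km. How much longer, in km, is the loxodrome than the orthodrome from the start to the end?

664 km

Great circle: cos σ = sin φ₁ sin φ₂ + cos φ₁ cos φ₂ cos Δλ,  σ = 1.2247 rad → d_gc = 7802.8 km
Rhumb line: Δψ = +1.1806, q = Δφ/Δψ = 0.6289, d_rh = R√(Δφ²+q²Δλ²) = 8467.2 km
Excess = 8467.2 − 7802.8 = 664.4 ≈ 664 km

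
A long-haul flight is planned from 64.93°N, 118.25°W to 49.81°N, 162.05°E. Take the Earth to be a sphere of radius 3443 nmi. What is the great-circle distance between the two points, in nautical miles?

2536 nmi

cos σ = sin φ₁ sin φ₂ + cos φ₁ cos φ₂ cos Δλ
      = sin(64.93°)sin(49.81°) + cos(64.93°)cos(49.81°)cos(-79.70°) = 0.7408
σ = 42.198° → d = Rσ = 3443·0.73649 = 2536 nmi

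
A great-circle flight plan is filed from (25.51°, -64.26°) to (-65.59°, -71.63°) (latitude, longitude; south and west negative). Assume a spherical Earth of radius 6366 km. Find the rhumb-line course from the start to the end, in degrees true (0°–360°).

Meridional parts: M(φ₁)=+0.4607, M(φ₂)=-1.5311 → ΔM = -1.9918;  Δλ = -0.1286 rad
tan C = Δλ / ΔM = +0.0646 → C = 183.70°

183.7°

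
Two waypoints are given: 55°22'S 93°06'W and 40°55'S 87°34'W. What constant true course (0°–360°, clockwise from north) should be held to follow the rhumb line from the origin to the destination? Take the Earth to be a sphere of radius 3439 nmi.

Δψ = ln[tan(π/4+φ₂/2)/tan(π/4+φ₁/2)] = +0.3815
Δλ = +0.0966 rad (taken the short way round)
course = atan2(Δλ, Δψ) = 14.21°

14.2°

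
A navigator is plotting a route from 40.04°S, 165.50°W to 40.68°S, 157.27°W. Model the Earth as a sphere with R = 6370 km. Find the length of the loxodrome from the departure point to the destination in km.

701 km

Δψ = ln[tan(π/4+φ₂/2)/tan(π/4+φ₁/2)] = -0.0147;  Δφ = -0.0112 rad,  Δλ = +0.1436 rad
q = Δφ/Δψ = 0.7620
d = R·√(Δφ² + q²Δλ²) = 6370·0.11002 = 701 km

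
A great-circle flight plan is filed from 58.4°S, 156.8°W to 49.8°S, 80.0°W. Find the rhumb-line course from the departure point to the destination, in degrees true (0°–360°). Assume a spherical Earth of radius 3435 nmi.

Δψ = ln[tan(π/4+φ₂/2)/tan(π/4+φ₁/2)] = +0.2571
Δλ = +1.3404 rad (taken the short way round)
course = atan2(Δλ, Δψ) = 79.14°

79.1°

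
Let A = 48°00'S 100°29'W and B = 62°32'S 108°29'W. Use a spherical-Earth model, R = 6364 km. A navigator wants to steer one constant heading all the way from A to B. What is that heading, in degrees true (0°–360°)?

197.2°

Δψ = ln[tan(π/4+φ₂/2)/tan(π/4+φ₁/2)] = -0.4515
Δλ = -0.1396 rad (taken the short way round)
course = atan2(Δλ, Δψ) = 197.18°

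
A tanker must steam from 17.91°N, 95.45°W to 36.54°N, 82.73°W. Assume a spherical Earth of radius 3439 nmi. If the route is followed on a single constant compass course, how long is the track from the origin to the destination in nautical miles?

1306 nmi

Δψ = ln[tan(π/4+φ₂/2)/tan(π/4+φ₁/2)] = +0.3682;  Δφ = +0.3252 rad,  Δλ = +0.2220 rad
q = Δφ/Δψ = 0.8832
d = R·√(Δφ² + q²Δλ²) = 3439·0.37970 = 1306 nmi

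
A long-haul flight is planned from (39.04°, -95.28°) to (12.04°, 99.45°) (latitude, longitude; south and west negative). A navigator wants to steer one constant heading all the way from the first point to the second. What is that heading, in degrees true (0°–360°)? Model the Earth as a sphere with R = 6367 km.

Δψ = ln[tan(π/4+φ₂/2)/tan(π/4+φ₁/2)] = -0.5295
Δλ = -2.8845 rad (taken the short way round)
course = atan2(Δλ, Δψ) = 259.60°

259.6°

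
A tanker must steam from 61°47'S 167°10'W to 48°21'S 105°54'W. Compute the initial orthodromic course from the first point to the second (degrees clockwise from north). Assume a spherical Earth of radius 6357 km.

θ = atan2( sin Δλ·cos φ₂ ,  cos φ₁ sin φ₂ − sin φ₁ cos φ₂ cos Δλ )
  = atan2(+0.5827, -0.0718) = 97.02°

97.0°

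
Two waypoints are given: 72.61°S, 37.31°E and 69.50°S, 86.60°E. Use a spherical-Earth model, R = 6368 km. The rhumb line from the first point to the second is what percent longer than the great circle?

Great circle: σ = 0.2761 rad → d_gc = Rσ = 1758.2 km
Rhumb: Δφ = +0.0543, Δλ = +0.8603, Δψ = +0.1676, q = Δφ/Δψ = 0.3239 → d_rh = R√(Δφ²+q²Δλ²) = 1808.0 km
Excess = (1808.0 − 1758.2) / 1758.2 = 49.8 / 1758.2 = 2.83% ≈ 2.8%

2.8%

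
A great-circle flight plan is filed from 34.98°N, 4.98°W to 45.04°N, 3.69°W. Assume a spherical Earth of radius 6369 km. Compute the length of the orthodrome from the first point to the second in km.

1124 km

cos σ = sin φ₁ sin φ₂ + cos φ₁ cos φ₂ cos Δλ
      = sin(34.98°)sin(45.04°) + cos(34.98°)cos(45.04°)cos(1.29°) = 0.9845
σ = 10.108° → d = Rσ = 6369·0.17642 = 1124 km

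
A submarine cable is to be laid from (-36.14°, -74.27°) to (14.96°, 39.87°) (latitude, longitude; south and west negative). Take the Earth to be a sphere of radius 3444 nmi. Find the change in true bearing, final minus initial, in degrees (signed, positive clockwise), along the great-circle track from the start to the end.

Initial bearing θ₁ = atan2(sin Δλ cos φ₂, cos φ₁ sin φ₂ − sin φ₁ cos φ₂ cos Δλ) = 91.59°
Final bearing θ₂ = (initial bearing from the destination back to the start) + 180° = 56.68°
Δθ = θ₂ − θ₁ = -34.9°

-34.9°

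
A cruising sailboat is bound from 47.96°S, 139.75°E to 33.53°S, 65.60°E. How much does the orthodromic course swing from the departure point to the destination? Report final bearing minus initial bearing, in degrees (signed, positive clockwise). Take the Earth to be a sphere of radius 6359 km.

+52.9°

Initial bearing θ₁ = atan2(sin Δλ cos φ₂, cos φ₁ sin φ₂ − sin φ₁ cos φ₂ cos Δλ) = 255.94°
Final bearing θ₂ = (initial bearing from the destination back to the start) + 180° = 308.81°
Δθ = θ₂ − θ₁ = +52.9°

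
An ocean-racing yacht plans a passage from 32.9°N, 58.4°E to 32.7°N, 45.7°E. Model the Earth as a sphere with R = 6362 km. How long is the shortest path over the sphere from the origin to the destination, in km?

1185 km

cos σ = sin φ₁ sin φ₂ + cos φ₁ cos φ₂ cos Δλ
      = sin(32.90°)sin(32.70°) + cos(32.90°)cos(32.70°)cos(-12.70°) = 0.9827
σ = 10.671° → d = Rσ = 6362·0.18624 = 1185 km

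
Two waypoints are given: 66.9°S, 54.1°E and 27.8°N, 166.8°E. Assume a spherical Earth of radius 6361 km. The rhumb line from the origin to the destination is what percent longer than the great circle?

Great circle: σ = 2.1687 rad → d_gc = Rσ = 13795.2 km
Rhumb: Δφ = +1.6528, Δλ = +1.9670, Δψ = +2.0933, q = Δφ/Δψ = 0.7896 → d_rh = R√(Δφ²+q²Δλ²) = 14426.9 km
Excess = (14426.9 − 13795.2) / 13795.2 = 631.7 / 13795.2 = 4.58% ≈ 4.6%

4.6%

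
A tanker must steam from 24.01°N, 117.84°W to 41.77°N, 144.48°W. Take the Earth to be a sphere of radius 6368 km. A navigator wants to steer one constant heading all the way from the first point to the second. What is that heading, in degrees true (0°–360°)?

Δψ = ln[tan(π/4+φ₂/2)/tan(π/4+φ₁/2)] = +0.3719
Δλ = -0.4650 rad (taken the short way round)
course = atan2(Δλ, Δψ) = 308.65°

308.7°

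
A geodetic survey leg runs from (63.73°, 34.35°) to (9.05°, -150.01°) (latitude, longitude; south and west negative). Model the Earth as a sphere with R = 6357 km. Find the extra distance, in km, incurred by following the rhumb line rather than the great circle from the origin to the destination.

3686 km

Great circle: cos σ = sin φ₁ sin φ₂ + cos φ₁ cos φ₂ cos Δλ,  σ = 1.8700 rad → d_gc = 11887.7 km
Rhumb line: Δψ = -1.2966, q = Δφ/Δψ = 0.7360, d_rh = R√(Δφ²+q²Δλ²) = 15573.7 km
Excess = 15573.7 − 11887.7 = 3686.0 ≈ 3686 km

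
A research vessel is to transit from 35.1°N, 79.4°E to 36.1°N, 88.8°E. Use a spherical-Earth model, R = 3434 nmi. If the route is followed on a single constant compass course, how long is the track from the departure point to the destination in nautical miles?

Δψ = ln[tan(π/4+φ₂/2)/tan(π/4+φ₁/2)] = +0.0215;  Δφ = +0.0175 rad,  Δλ = +0.1641 rad
q = Δφ/Δψ = 0.8131
d = R·√(Δφ² + q²Δλ²) = 3434·0.13453 = 462 nmi

462 nmi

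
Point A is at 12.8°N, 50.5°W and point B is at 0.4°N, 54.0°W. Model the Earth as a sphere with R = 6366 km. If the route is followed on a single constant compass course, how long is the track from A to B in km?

Δψ = ln[tan(π/4+φ₂/2)/tan(π/4+φ₁/2)] = -0.2183;  Δφ = -0.2164 rad,  Δλ = -0.0611 rad
q = Δφ/Δψ = 0.9914
d = R·√(Δφ² + q²Δλ²) = 6366·0.22473 = 1431 km

1431 km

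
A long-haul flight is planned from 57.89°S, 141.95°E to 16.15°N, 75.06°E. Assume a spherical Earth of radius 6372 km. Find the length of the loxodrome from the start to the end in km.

10354 km

Rhumb course C = atan2(Δλ, Δψ) with Δψ = ln[tan(π/4+φ₂/2)/tan(π/4+φ₁/2)] = +1.5312, Δλ = -1.1675 → C = 322.68°
d = R·|Δφ| / |cos C| = 6372·1.29224 / 0.79523 = 10354 km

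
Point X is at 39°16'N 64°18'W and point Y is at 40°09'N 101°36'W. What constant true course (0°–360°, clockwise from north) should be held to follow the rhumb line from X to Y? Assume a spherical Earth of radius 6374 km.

271.8°

Δψ = ln[tan(π/4+φ₂/2)/tan(π/4+φ₁/2)] = +0.0200
Δλ = -0.6510 rad (taken the short way round)
course = atan2(Δλ, Δψ) = 271.76°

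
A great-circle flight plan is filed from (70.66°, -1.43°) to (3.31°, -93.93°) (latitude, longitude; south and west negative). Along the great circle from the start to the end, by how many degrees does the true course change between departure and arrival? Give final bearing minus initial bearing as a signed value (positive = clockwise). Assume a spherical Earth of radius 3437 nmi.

Initial bearing θ₁ = atan2(sin Δλ cos φ₂, cos φ₁ sin φ₂ − sin φ₁ cos φ₂ cos Δλ) = 273.45°
Final bearing θ₂ = (initial bearing from the destination back to the start) + 180° = 199.34°
Δθ = θ₂ − θ₁ = -74.1°

-74.1°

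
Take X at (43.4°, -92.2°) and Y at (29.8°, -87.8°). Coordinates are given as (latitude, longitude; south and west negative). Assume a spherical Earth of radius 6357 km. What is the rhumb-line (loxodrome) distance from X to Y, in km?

1559 km

Δψ = ln[tan(π/4+φ₂/2)/tan(π/4+φ₁/2)] = -0.2971;  Δφ = -0.2374 rad,  Δλ = +0.0768 rad
q = Δφ/Δψ = 0.7988
d = R·√(Δφ² + q²Δλ²) = 6357·0.24516 = 1559 km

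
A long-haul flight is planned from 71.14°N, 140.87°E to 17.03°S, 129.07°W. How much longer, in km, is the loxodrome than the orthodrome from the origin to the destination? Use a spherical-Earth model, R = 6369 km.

454 km

Great circle: cos σ = sin φ₁ sin φ₂ + cos φ₁ cos φ₂ cos Δλ,  σ = 1.8520 rad → d_gc = 11795.1 km
Rhumb line: Δψ = -2.0969, q = Δφ/Δψ = 0.7339, d_rh = R√(Δφ²+q²Δλ²) = 12248.8 km
Excess = 12248.8 − 11795.1 = 453.7 ≈ 454 km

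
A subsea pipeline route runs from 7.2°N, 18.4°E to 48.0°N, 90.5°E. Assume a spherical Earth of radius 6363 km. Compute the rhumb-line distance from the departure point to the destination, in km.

8219 km

Δψ = ln[tan(π/4+φ₂/2)/tan(π/4+φ₁/2)] = +0.8315;  Δφ = +0.7121 rad,  Δλ = +1.2584 rad
q = Δφ/Δψ = 0.8564
d = R·√(Δφ² + q²Δλ²) = 6363·1.29172 = 8219 km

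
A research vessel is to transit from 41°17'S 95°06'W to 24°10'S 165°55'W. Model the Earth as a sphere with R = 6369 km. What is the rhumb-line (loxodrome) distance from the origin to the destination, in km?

Δψ = ln[tan(π/4+φ₂/2)/tan(π/4+φ₁/2)] = +0.3575;  Δφ = +0.2987 rad,  Δλ = -1.2360 rad
q = Δφ/Δψ = 0.8355
d = R·√(Δφ² + q²Δλ²) = 6369·1.07504 = 6847 km

6847 km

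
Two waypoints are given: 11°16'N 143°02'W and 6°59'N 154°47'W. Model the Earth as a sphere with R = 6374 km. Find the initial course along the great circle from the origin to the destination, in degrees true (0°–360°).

θ = atan2( sin Δλ·cos φ₂ ,  cos φ₁ sin φ₂ − sin φ₁ cos φ₂ cos Δλ )
  = atan2(-0.2021, -0.0706) = 250.74°

250.7°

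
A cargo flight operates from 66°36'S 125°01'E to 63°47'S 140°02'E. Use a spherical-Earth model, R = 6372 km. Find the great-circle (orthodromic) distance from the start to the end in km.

765 km

Haversine: a = sin²(Δφ/2)+cos φ₁ cos φ₂ sin²(Δλ/2) = 0.00360;  σ = 2·atan2(√a,√(1−a))
σ = 6.879° → d = Rσ = 6372·0.12007 = 765 km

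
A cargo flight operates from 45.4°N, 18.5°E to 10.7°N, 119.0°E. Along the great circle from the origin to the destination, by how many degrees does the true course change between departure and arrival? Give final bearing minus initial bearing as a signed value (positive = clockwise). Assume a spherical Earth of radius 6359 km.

+61.3°

At departure: θ₁ = atan2(sin Δλ cos φ₂, cos φ₁ sin φ₂ − sin φ₁ cos φ₂ cos Δλ) = 75.06°
At arrival: θ₂ = atan2(sin Δλ cos φ₁, −cos φ₂ sin φ₁ + sin φ₂ cos φ₁ cos Δλ) = 136.34°
Δθ = θ₂ − θ₁ = +61.3°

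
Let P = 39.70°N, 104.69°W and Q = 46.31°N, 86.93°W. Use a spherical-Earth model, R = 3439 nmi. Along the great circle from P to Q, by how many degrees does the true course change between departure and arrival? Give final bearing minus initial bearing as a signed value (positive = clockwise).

+12.2°

Initial bearing θ₁ = atan2(sin Δλ cos φ₂, cos φ₁ sin φ₂ − sin φ₁ cos φ₂ cos Δλ) = 57.13°
Final bearing θ₂ = (initial bearing from the destination back to the start) + 180° = 69.32°
Δθ = θ₂ − θ₁ = +12.2°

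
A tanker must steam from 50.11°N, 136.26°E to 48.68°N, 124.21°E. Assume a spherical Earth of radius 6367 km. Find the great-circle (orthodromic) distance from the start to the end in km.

Haversine: a = sin²(Δφ/2)+cos φ₁ cos φ₂ sin²(Δλ/2) = 0.00482;  σ = 2·atan2(√a,√(1−a))
σ = 7.963° → d = Rσ = 6367·0.13898 = 885 km

885 km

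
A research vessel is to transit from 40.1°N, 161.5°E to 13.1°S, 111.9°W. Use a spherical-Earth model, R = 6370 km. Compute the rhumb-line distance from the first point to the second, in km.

10750 km

Δψ = ln[tan(π/4+φ₂/2)/tan(π/4+φ₁/2)] = -0.9958;  Δφ = -0.9285 rad,  Δλ = +1.5115 rad
q = Δφ/Δψ = 0.9324
d = R·√(Δφ² + q²Δλ²) = 6370·1.68765 = 10750 km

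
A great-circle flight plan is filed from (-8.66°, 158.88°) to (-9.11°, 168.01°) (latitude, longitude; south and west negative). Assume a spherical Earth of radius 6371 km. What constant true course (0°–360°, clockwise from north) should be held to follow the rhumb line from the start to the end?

Meridional parts: M(φ₁)=-0.1517, M(φ₂)=-0.1597 → ΔM = -0.0079;  Δλ = +0.1593 rad
tan C = Δλ / ΔM = -20.0454 → C = 92.86°

92.9°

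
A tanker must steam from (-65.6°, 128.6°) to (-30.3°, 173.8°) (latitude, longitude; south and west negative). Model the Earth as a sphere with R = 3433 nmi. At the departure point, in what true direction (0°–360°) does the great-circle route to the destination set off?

60.6°

N = sin Δλ·cos φ₂ = +0.6126;  D = cos φ₁ sin φ₂ − sin φ₁ cos φ₂ cos Δλ = +0.3456
initial course = atan2(N, D) = 60.57°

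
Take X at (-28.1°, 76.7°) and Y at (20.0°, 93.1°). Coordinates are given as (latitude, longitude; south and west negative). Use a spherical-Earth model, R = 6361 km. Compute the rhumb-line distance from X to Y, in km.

Rhumb course C = atan2(Δλ, Δψ) with Δψ = ln[tan(π/4+φ₂/2)/tan(π/4+φ₁/2)] = +0.8677, Δλ = +0.2862 → C = 18.26°
d = R·|Δφ| / |cos C| = 6361·0.83950 / 0.94967 = 5623 km

5623 km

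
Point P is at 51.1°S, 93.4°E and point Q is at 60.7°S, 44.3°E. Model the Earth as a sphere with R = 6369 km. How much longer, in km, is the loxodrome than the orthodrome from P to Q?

Great circle: cos σ = sin φ₁ sin φ₂ + cos φ₁ cos φ₂ cos Δλ,  σ = 0.4952 rad → d_gc = 3153.7 km
Rhumb line: Δψ = -0.3008, q = Δφ/Δψ = 0.5571, d_rh = R√(Δφ²+q²Δλ²) = 3222.5 km
Excess = 3222.5 − 3153.7 = 68.8 ≈ 69 km

69 km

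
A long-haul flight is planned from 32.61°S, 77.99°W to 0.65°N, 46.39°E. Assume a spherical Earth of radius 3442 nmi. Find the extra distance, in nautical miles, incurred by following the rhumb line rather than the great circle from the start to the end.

205 nmi

Great circle: cos σ = sin φ₁ sin φ₂ + cos φ₁ cos φ₂ cos Δλ,  σ = 2.0734 rad → d_gc = 7136.8 nmi
Rhumb line: Δψ = +0.6140, q = Δφ/Δψ = 0.9455, d_rh = R√(Δφ²+q²Δλ²) = 7341.7 nmi
Excess = 7341.7 − 7136.8 = 204.9 ≈ 205 nmi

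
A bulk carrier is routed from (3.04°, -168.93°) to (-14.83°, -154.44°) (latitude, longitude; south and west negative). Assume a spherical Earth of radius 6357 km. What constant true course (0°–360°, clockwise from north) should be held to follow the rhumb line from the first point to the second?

141.2°

Δψ = ln[tan(π/4+φ₂/2)/tan(π/4+φ₁/2)] = -0.3149
Δλ = +0.2529 rad (taken the short way round)
course = atan2(Δλ, Δψ) = 141.23°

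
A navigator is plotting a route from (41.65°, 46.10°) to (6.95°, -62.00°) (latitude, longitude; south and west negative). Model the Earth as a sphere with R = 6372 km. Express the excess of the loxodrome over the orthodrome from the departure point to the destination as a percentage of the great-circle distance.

3.8%

Great circle: σ = 1.7214 rad → d_gc = Rσ = 10968.7 km
Rhumb: Δφ = -0.6056, Δλ = -1.8867, Δψ = -0.6794, q = Δφ/Δψ = 0.8915 → d_rh = R√(Δφ²+q²Δλ²) = 11390.8 km
Excess = (11390.8 − 10968.7) / 10968.7 = 422.1 / 10968.7 = 3.848% ≈ 3.8%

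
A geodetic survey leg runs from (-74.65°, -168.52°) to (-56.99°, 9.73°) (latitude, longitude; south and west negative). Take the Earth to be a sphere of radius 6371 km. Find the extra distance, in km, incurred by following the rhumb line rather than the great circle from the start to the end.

2622 km

Great circle: cos σ = sin φ₁ sin φ₂ + cos φ₁ cos φ₂ cos Δλ,  σ = 0.8440 rad → d_gc = 5376.8 km
Rhumb line: Δψ = +0.7879, q = Δφ/Δψ = 0.3912, d_rh = R√(Δφ²+q²Δλ²) = 7998.6 km
Excess = 7998.6 − 5376.8 = 2621.8 ≈ 2622 km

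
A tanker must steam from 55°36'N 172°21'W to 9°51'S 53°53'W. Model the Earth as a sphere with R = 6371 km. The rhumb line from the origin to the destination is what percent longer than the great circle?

Great circle: σ = 1.9894 rad → d_gc = Rσ = 12674.4 km
Rhumb: Δφ = -1.1423, Δλ = +2.0676, Δψ = -1.3454, q = Δφ/Δψ = 0.8491 → d_rh = R√(Δφ²+q²Δλ²) = 13343.9 km
Excess = (13343.9 − 12674.4) / 12674.4 = 669.5 / 12674.4 = 5.28% ≈ 5.3%

5.3%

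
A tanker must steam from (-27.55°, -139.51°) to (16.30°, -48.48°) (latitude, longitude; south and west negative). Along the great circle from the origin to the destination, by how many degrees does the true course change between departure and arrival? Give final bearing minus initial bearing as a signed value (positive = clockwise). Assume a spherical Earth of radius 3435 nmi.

-12.3°

Initial bearing θ₁ = atan2(sin Δλ cos φ₂, cos φ₁ sin φ₂ − sin φ₁ cos φ₂ cos Δλ) = 75.91°
Final bearing θ₂ = (initial bearing from the destination back to the start) + 180° = 63.63°
Δθ = θ₂ − θ₁ = -12.3°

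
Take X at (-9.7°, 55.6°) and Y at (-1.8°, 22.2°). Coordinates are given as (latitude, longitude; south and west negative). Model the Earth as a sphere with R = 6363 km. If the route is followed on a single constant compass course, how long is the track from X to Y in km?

3791 km

Rhumb course C = atan2(Δλ, Δψ) with Δψ = ln[tan(π/4+φ₂/2)/tan(π/4+φ₁/2)] = +0.1387, Δλ = -0.5829 → C = 283.38°
d = R·|Δφ| / |cos C| = 6363·0.13788 / 0.23145 = 3791 km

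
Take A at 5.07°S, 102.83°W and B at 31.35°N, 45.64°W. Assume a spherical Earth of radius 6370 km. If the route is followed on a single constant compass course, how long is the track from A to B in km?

7301 km

Rhumb course C = atan2(Δλ, Δψ) with Δψ = ln[tan(π/4+φ₂/2)/tan(π/4+φ₁/2)] = +0.6653, Δλ = +0.9982 → C = 56.32°
d = R·|Δφ| / |cos C| = 6370·0.63565 / 0.55463 = 7301 km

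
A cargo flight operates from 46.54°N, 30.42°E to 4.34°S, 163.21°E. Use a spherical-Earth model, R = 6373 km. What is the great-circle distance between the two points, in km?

13502 km

Haversine: a = sin²(Δφ/2)+cos φ₁ cos φ₂ sin²(Δλ/2) = 0.76043;  σ = 2·atan2(√a,√(1−a))
σ = 121.390° → d = Rσ = 6373·2.11865 = 13502 km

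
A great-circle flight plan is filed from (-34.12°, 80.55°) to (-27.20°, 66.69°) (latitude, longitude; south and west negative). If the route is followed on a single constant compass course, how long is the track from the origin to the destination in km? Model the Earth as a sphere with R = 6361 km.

Δψ = ln[tan(π/4+φ₂/2)/tan(π/4+φ₁/2)] = +0.1405;  Δφ = +0.1208 rad,  Δλ = -0.2419 rad
q = Δφ/Δψ = 0.8593
d = R·√(Δφ² + q²Δλ²) = 6361·0.24041 = 1529 km

1529 km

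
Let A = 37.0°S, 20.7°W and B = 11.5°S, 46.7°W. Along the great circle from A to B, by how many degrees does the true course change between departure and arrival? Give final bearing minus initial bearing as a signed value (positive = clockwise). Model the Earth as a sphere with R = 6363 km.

+11.1°

At departure: θ₁ = atan2(sin Δλ cos φ₂, cos φ₁ sin φ₂ − sin φ₁ cos φ₂ cos Δλ) = 310.80°
At arrival: θ₂ = atan2(sin Δλ cos φ₁, −cos φ₂ sin φ₁ + sin φ₂ cos φ₁ cos Δλ) = 321.91°
Δθ = θ₂ − θ₁ = +11.1°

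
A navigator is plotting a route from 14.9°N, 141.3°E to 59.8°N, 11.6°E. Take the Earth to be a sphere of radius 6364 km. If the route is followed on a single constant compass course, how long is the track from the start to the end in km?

Rhumb course C = atan2(Δλ, Δψ) with Δψ = ln[tan(π/4+φ₂/2)/tan(π/4+φ₁/2)] = +1.0470, Δλ = -2.2637 → C = 294.82°
d = R·|Δφ| / |cos C| = 6364·0.78365 / 0.41978 = 11880 km

11880 km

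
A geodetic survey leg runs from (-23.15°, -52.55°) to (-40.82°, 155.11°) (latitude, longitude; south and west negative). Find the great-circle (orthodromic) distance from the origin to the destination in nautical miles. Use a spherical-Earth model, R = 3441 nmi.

6670 nmi

Haversine: a = sin²(Δφ/2)+cos φ₁ cos φ₂ sin²(Δλ/2) = 0.67966;  σ = 2·atan2(√a,√(1−a))
σ = 111.058° → d = Rσ = 3441·1.93834 = 6670 nmi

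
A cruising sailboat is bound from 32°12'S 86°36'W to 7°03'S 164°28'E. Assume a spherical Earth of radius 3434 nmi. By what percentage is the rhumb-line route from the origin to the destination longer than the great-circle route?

Great circle: σ = 1.7794 rad → d_gc = Rσ = 6110.4 nmi
Rhumb: Δφ = +0.4390, Δλ = -1.9012, Δψ = +0.4708, q = Δφ/Δψ = 0.9324 → d_rh = R√(Δφ²+q²Δλ²) = 6271.1 nmi
Excess = (6271.1 − 6110.4) / 6110.4 = 160.7 / 6110.4 = 2.63% ≈ 2.6%

2.6%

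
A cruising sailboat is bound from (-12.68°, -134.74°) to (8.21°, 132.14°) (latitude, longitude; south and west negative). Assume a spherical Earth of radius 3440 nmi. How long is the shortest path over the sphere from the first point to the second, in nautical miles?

cos σ = sin φ₁ sin φ₂ + cos φ₁ cos φ₂ cos Δλ
      = sin(-12.68°)sin(8.21°) + cos(-12.68°)cos(8.21°)cos(-93.12°) = -0.0839
σ = 94.813° → d = Rσ = 3440·1.65480 = 5693 nmi

5693 nmi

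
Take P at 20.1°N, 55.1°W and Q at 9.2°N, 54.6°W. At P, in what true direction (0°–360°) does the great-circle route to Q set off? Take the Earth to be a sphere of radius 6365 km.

177.4°

θ = atan2( sin Δλ·cos φ₂ ,  cos φ₁ sin φ₂ − sin φ₁ cos φ₂ cos Δλ )
  = atan2(+0.0086, -0.1891) = 177.39°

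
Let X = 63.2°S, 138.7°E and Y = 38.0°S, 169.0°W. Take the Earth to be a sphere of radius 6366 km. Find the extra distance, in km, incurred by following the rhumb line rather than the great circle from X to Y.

98 km

Great circle: cos σ = sin φ₁ sin φ₂ + cos φ₁ cos φ₂ cos Δλ,  σ = 0.6969 rad → d_gc = 4436.8 km
Rhumb line: Δψ = +0.7165, q = Δφ/Δψ = 0.6138, d_rh = R√(Δφ²+q²Δλ²) = 4534.6 km
Excess = 4534.6 − 4436.8 = 97.8 ≈ 98 km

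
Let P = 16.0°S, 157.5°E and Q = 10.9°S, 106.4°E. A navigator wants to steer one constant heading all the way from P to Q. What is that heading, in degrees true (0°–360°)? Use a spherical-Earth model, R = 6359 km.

275.9°

Meridional parts: M(φ₁)=-0.2830, M(φ₂)=-0.1914 → ΔM = +0.0916;  Δλ = -0.8919 rad
tan C = Δλ / ΔM = -9.7412 → C = 275.86°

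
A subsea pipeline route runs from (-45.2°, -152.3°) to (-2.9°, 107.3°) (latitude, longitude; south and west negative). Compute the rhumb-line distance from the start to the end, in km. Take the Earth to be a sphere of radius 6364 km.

Rhumb course C = atan2(Δλ, Δψ) with Δψ = ln[tan(π/4+φ₂/2)/tan(π/4+φ₁/2)] = +0.8357, Δλ = -1.7523 → C = 295.50°
d = R·|Δφ| / |cos C| = 6364·0.73827 / 0.43046 = 10915 km

10915 km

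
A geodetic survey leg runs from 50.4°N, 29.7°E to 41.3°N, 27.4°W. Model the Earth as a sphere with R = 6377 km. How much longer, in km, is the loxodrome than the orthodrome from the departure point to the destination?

101 km

Great circle: cos σ = sin φ₁ sin φ₂ + cos φ₁ cos φ₂ cos Δλ,  σ = 0.6941 rad → d_gc = 4426.1 km
Rhumb line: Δψ = -0.2288, q = Δφ/Δψ = 0.6942, d_rh = R√(Δφ²+q²Δλ²) = 4526.8 km
Excess = 4526.8 − 4426.1 = 100.7 ≈ 101 km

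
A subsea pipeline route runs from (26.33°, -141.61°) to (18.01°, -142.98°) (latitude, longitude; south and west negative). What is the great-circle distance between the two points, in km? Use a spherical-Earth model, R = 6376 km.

937 km

cos σ = sin φ₁ sin φ₂ + cos φ₁ cos φ₂ cos Δλ
      = sin(26.33°)sin(18.01°) + cos(26.33°)cos(18.01°)cos(-1.37°) = 0.9892
σ = 8.416° → d = Rσ = 6376·0.14689 = 937 km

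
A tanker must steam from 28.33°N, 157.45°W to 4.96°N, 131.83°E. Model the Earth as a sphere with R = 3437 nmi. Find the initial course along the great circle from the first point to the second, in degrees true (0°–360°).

N = sin Δλ·cos φ₂ = -0.9404;  D = cos φ₁ sin φ₂ − sin φ₁ cos φ₂ cos Δλ = -0.0800
initial course = atan2(N, D) = 265.14°

265.1°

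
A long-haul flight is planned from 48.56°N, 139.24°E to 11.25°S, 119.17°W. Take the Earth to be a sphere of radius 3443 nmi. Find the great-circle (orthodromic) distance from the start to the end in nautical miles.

6373 nmi

Haversine: a = sin²(Δφ/2)+cos φ₁ cos φ₂ sin²(Δλ/2) = 0.63833;  σ = 2·atan2(√a,√(1−a))
σ = 106.061° → d = Rσ = 3443·1.85111 = 6373 nmi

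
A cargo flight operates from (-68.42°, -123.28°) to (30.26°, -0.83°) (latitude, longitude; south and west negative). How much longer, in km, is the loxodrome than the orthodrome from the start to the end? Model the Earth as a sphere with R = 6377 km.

Great circle: cos σ = sin φ₁ sin φ₂ + cos φ₁ cos φ₂ cos Δλ,  σ = 2.2641 rad → d_gc = 14438.0 km
Rhumb line: Δψ = +2.2122, q = Δφ/Δψ = 0.7785, d_rh = R√(Δφ²+q²Δλ²) = 15271.1 km
Excess = 15271.1 − 14438.0 = 833.1 ≈ 833 km

833 km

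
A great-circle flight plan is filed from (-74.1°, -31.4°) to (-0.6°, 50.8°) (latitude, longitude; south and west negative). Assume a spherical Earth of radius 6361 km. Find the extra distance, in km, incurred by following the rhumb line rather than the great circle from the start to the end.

425 km

Great circle: cos σ = sin φ₁ sin φ₂ + cos φ₁ cos φ₂ cos Δλ,  σ = 1.5235 rad → d_gc = 9691.2 km
Rhumb line: Δψ = +1.9581, q = Δφ/Δψ = 0.6551, d_rh = R√(Δφ²+q²Δλ²) = 10115.8 km
Excess = 10115.8 − 9691.2 = 424.6 ≈ 425 km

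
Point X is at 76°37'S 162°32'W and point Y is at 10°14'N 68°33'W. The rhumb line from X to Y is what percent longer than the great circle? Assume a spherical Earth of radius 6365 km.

5.4%

Great circle: σ = 1.7606 rad → d_gc = Rσ = 11206.2 km
Rhumb: Δφ = +1.5158, Δλ = +1.6403, Δψ = +2.3224, q = Δφ/Δψ = 0.6527 → d_rh = R√(Δφ²+q²Δλ²) = 11812.1 km
Excess = (11812.1 − 11206.2) / 11206.2 = 605.9 / 11206.2 = 5.41% ≈ 5.4%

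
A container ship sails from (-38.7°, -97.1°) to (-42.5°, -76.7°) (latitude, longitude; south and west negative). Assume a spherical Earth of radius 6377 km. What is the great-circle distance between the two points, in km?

cos σ = sin φ₁ sin φ₂ + cos φ₁ cos φ₂ cos Δλ
      = sin(-38.70°)sin(-42.50°) + cos(-38.70°)cos(-42.50°)cos(20.40°) = 0.9617
σ = 15.906° → d = Rσ = 6377·0.27761 = 1770 km

1770 km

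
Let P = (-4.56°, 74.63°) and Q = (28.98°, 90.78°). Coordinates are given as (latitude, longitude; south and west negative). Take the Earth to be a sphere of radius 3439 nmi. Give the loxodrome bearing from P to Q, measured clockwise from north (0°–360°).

Δψ = ln[tan(π/4+φ₂/2)/tan(π/4+φ₁/2)] = +0.6085
Δλ = +0.2819 rad (taken the short way round)
course = atan2(Δλ, Δψ) = 24.85°

24.9°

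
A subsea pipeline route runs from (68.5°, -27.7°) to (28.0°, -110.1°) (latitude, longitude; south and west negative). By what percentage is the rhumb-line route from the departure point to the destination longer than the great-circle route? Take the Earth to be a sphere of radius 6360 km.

Great circle: σ = 1.0706 rad → d_gc = Rσ = 6809.0 km
Rhumb: Δφ = -0.7069, Δλ = -1.4382, Δψ = -1.1521, q = Δφ/Δψ = 0.6135 → d_rh = R√(Δφ²+q²Δλ²) = 7190.5 km
Excess = (7190.5 − 6809.0) / 6809.0 = 381.5 / 6809.0 = 5.60% ≈ 5.6%

5.6%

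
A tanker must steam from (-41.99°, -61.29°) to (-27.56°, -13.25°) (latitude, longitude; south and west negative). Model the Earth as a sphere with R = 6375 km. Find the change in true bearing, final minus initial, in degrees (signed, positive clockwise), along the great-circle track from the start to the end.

At departure: θ₁ = atan2(sin Δλ cos φ₂, cos φ₁ sin φ₂ − sin φ₁ cos φ₂ cos Δλ) = 85.43°
At arrival: θ₂ = atan2(sin Δλ cos φ₁, −cos φ₂ sin φ₁ + sin φ₂ cos φ₁ cos Δλ) = 56.69°
Δθ = θ₂ − θ₁ = -28.7°

-28.7°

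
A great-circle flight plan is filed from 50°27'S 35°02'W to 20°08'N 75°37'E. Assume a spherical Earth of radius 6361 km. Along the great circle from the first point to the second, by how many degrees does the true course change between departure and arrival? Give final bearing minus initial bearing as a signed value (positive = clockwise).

-49.7°

Initial bearing θ₁ = atan2(sin Δλ cos φ₂, cos φ₁ sin φ₂ − sin φ₁ cos φ₂ cos Δλ) = 92.36°
Final bearing θ₂ = (initial bearing from the destination back to the start) + 180° = 42.66°
Δθ = θ₂ − θ₁ = -49.7°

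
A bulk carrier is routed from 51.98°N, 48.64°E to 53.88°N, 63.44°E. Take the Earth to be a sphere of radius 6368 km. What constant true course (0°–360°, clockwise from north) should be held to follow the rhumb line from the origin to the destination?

Δψ = ln[tan(π/4+φ₂/2)/tan(π/4+φ₁/2)] = +0.0550
Δλ = +0.2583 rad (taken the short way round)
course = atan2(Δλ, Δψ) = 77.97°

78.0°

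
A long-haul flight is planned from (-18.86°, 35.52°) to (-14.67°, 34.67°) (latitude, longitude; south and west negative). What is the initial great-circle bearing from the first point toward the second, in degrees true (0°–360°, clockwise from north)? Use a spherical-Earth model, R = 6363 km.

348.9°

θ = atan2( sin Δλ·cos φ₂ ,  cos φ₁ sin φ₂ − sin φ₁ cos φ₂ cos Δλ )
  = atan2(-0.0144, +0.0730) = 348.88°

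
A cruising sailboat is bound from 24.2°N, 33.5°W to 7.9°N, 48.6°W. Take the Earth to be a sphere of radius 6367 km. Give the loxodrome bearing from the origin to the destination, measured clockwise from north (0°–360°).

Δψ = ln[tan(π/4+φ₂/2)/tan(π/4+φ₁/2)] = -0.2972
Δλ = -0.2635 rad (taken the short way round)
course = atan2(Δλ, Δψ) = 221.57°

221.6°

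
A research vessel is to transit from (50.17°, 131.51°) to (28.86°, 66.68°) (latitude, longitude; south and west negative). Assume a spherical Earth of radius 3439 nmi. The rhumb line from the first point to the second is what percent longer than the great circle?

2.4%

Great circle: σ = 0.9157 rad → d_gc = Rσ = 3149.0 nmi
Rhumb: Δφ = -0.3719, Δλ = -1.1315, Δψ = -0.4888, q = Δφ/Δψ = 0.7608 → d_rh = R√(Δφ²+q²Δλ²) = 3225.0 nmi
Excess = (3225.0 − 3149.0) / 3149.0 = 76.0 / 3149.0 = 2.41% ≈ 2.4%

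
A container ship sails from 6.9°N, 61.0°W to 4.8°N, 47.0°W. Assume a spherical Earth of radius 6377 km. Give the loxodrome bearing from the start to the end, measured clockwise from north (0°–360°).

Meridional parts: M(φ₁)=+0.1207, M(φ₂)=+0.0839 → ΔM = -0.0368;  Δλ = +0.2443 rad
tan C = Δλ / ΔM = -6.6316 → C = 98.58°

98.6°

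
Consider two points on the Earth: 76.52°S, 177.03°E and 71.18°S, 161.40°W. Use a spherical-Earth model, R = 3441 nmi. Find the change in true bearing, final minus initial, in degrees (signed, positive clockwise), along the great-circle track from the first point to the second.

At departure: θ₁ = atan2(sin Δλ cos φ₂, cos φ₁ sin φ₂ − sin φ₁ cos φ₂ cos Δλ) = 59.06°
At arrival: θ₂ = atan2(sin Δλ cos φ₁, −cos φ₂ sin φ₁ + sin φ₂ cos φ₁ cos Δλ) = 38.30°
Δθ = θ₂ − θ₁ = -20.8°

-20.8°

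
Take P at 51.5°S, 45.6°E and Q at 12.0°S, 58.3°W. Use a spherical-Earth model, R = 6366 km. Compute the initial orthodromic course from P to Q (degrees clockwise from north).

251.7°

θ = atan2( sin Δλ·cos φ₂ ,  cos φ₁ sin φ₂ − sin φ₁ cos φ₂ cos Δλ )
  = atan2(-0.9495, -0.3133) = 251.74°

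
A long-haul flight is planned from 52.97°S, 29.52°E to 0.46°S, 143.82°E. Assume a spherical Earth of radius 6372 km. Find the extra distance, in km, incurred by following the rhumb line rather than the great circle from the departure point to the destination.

Great circle: cos σ = sin φ₁ sin φ₂ + cos φ₁ cos φ₂ cos Δλ,  σ = 1.8146 rad → d_gc = 11562.7 km
Rhumb line: Δψ = +1.0859, q = Δφ/Δψ = 0.8439, d_rh = R√(Δφ²+q²Δλ²) = 12214.4 km
Excess = 12214.4 − 11562.7 = 651.7 ≈ 652 km

652 km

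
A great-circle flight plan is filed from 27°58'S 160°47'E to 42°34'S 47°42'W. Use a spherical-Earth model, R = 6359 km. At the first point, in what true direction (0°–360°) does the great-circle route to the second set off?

N = sin Δλ·cos φ₂ = +0.3512;  D = cos φ₁ sin φ₂ − sin φ₁ cos φ₂ cos Δλ = -0.9010
initial course = atan2(N, D) = 158.70°

158.7°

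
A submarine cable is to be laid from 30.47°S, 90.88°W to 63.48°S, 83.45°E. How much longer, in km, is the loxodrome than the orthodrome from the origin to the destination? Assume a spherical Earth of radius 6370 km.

3564 km

Great circle: cos σ = sin φ₁ sin φ₂ + cos φ₁ cos φ₂ cos Δλ,  σ = 1.5000 rad → d_gc = 9554.8 km
Rhumb line: Δψ = -0.8866, q = Δφ/Δψ = 0.6498, d_rh = R√(Δφ²+q²Δλ²) = 13118.5 km
Excess = 13118.5 − 9554.8 = 3563.7 ≈ 3564 km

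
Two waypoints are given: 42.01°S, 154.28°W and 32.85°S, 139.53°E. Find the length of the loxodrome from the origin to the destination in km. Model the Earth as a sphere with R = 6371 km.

Rhumb course C = atan2(Δλ, Δψ) with Δψ = ln[tan(π/4+φ₂/2)/tan(π/4+φ₁/2)] = +0.2018, Δλ = -1.1552 → C = 279.91°
d = R·|Δφ| / |cos C| = 6371·0.15987 / 0.17207 = 5919 km

5919 km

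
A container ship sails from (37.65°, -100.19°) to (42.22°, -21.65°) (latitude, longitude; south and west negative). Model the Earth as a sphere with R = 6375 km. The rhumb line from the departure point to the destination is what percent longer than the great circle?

Great circle: σ = 1.0158 rad → d_gc = Rσ = 6475.5 km
Rhumb: Δφ = +0.0798, Δλ = +1.3708, Δψ = +0.1041, q = Δφ/Δψ = 0.7663 → d_rh = R√(Δφ²+q²Δλ²) = 6715.6 km
Excess = (6715.6 − 6475.5) / 6475.5 = 240.1 / 6475.5 = 3.71% ≈ 3.7%

3.7%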